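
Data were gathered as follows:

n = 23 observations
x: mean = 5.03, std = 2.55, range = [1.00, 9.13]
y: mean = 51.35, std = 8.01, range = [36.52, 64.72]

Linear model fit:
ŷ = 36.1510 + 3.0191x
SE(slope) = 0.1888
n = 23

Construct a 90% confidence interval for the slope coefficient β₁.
The 90% CI for β₁ is (2.6942, 3.3440)

Confidence interval for the slope:

The 90% CI for β₁ is: β̂₁ ± t*(α/2, n-2) × SE(β̂₁)

Step 1: Find critical t-value
- Confidence level = 0.9
- Degrees of freedom = n - 2 = 23 - 2 = 21
- t*(α/2, 21) = 1.7207

Step 2: Calculate margin of error
Margin = 1.7207 × 0.1888 = 0.3249

Step 3: Construct interval
CI = 3.0191 ± 0.3249
CI = (2.6942, 3.3440)

Interpretation: each one-unit increase in x is associated with a change in mean y of between 2.6942 and 3.3440, with 90% confidence.
Both endpoints are positive, so the data support a genuinely positive slope at this confidence level.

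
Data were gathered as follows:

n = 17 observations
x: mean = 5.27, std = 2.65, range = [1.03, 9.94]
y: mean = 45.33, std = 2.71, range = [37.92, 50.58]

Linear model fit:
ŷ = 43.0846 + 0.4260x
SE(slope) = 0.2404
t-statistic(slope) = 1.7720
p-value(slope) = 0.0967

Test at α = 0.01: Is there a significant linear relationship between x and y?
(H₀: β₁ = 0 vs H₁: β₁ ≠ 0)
Fail to reject H₀: p-value = 0.0967 ≥ α = 0.01. The linear relationship is not significant at the 1% level.

Hypothesis test for the slope coefficient:

H₀: β₁ = 0 (no linear relationship)
H₁: β₁ ≠ 0 (linear relationship exists)

Test statistic: t = β̂₁ / SE(β̂₁) = 0.4260 / 0.2404 = 1.7720

p = 0.0967: how often a slope estimate this far from 0 (in SE units) would arise by chance if β₁ were truly 0.

Decision rule: reject H₀ if p-value < α.
p-value = 0.0967 ≥ α = 0.01 → fail to reject H₀.

At α = 0.01 the data do not provide convincing evidence of a nonzero slope.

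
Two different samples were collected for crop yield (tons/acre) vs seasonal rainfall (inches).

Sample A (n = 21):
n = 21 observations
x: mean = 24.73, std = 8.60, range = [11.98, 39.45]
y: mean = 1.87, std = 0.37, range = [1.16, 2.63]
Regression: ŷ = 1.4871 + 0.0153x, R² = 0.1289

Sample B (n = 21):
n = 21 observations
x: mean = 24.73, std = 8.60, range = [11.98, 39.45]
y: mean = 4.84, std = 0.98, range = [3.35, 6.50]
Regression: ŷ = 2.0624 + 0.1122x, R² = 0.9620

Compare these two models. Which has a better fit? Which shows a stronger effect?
Model B has the better fit (R² = 0.9620 vs 0.1289). Model B shows the stronger effect (|β₁| = 0.1122 vs 0.0153).

Model Comparison:

Which explains more variance? (R²)
- Model A: R² = 0.1289 → 12.89% of variance in crop yield explained
- Model B: R² = 0.9620 → 96.20% of variance in crop yield explained
- 0.9620 > 0.1289 → Model B has the better fit

Effect size (slope magnitude):
- Model A: β₁ = 0.0153 → predicted crop yield rises 0.0153 tons/acre per additional inch of rainfall
- Model B: β₁ = 0.1122 → predicted crop yield rises 0.1122 tons/acre per additional inch of rainfall
- |0.0153| < |0.1122| → Model B shows the stronger marginal effect

Note: R² measures how tightly points cluster around the line; β₁ measures how steep the line is — they answer different questions.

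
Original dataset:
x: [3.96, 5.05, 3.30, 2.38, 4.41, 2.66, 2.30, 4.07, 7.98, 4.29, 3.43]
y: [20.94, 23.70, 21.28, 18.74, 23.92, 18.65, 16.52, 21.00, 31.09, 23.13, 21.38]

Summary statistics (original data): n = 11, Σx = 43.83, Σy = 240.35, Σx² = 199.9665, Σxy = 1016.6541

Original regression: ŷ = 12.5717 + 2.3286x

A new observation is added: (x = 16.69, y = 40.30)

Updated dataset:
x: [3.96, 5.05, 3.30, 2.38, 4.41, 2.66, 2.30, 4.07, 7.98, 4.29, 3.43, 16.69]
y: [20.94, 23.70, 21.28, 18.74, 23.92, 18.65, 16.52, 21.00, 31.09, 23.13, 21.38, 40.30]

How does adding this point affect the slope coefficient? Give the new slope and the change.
New slope β₁ = 1.5802 versus 2.3286 before: a change of -0.7484 (-32.1%).

x = 16.69 lies well outside the original x-range [2.30, 7.98] (x̄ ≈ 3.98), so this observation has high leverage and can move the slope substantially.

Step 1: Update the sums with the new point (n goes from 11 to 12)
Σx  = 43.83 + 16.69 = 60.52
Σy  = 240.35 + 40.30 = 280.65
Σx² = 199.9665 + 16.69² = 199.9665 + 278.5561 = 478.5226
Σxy = 1016.6541 + 16.69×40.30 = 1016.6541 + 672.6070 = 1689.2611

Step 2: Recompute the slope with b₁ = (nΣxy − ΣxΣy) / (nΣx² − (Σx)²)
Numerator   = 12×1689.2611 − 60.52×280.65 = 20271.1332 − 16984.9380 = 3286.1952
Denominator = 12×478.5226 − 60.52² = 5742.2712 − 3662.6704 = 2079.6008
b₁(new) = 3286.1952 / 2079.6008 = 1.5802

(Same formula on the original sums: (11×1016.6541 − 43.83×240.35) / (11×199.9665 − 43.83²) = 648.6546 / 278.5626 = 2.3286, matching the given fit.)

Step 3: Change in slope
Δβ₁ = 1.5802 − 2.3286 = -0.7484
Relative change = -0.7484 / 2.3286 × 100% = -32.1%
→ the slope decreases when the point is added.

Because the point sits below the extension of the original line at a high-leverage x, it tilts the fit down.
In practice: examine leverage (hᵢ) and Cook's distance rather than deleting it automatically; investigate whether it comes from the same population as the rest of the sample.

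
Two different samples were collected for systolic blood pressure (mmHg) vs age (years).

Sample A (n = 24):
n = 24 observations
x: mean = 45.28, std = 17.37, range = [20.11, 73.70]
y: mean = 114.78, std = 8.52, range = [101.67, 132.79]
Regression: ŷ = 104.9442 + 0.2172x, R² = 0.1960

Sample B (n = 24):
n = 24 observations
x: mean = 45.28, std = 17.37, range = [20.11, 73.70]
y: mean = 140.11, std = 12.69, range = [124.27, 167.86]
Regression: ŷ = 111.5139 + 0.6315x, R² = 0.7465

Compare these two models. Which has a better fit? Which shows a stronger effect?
Model B has the better fit (R² = 0.7465 vs 0.1960). Model B shows the stronger effect (|β₁| = 0.6315 vs 0.2172).

Model Comparison:

Fit — compare R²:
- Model A: R² = 0.1960 → 19.60% of variance in blood pressure explained
- Model B: R² = 0.7465 → 74.65% of variance in blood pressure explained
- 0.7465 > 0.1960 → Model B has the better fit

Strength of effect — compare |β₁|:
- Model A: β₁ = 0.2172 → predicted blood pressure rises 0.2172 mmHg per additional year of age
- Model B: β₁ = 0.6315 → predicted blood pressure rises 0.6315 mmHg per additional year of age
- |0.2172| < |0.6315| → Model B shows the stronger marginal effect

Notes:
- R² measures how tightly points cluster around the line; β₁ measures how steep the line is — they answer different questions.
- A steeper slope doesn't make a better model if the scatter around the line is large.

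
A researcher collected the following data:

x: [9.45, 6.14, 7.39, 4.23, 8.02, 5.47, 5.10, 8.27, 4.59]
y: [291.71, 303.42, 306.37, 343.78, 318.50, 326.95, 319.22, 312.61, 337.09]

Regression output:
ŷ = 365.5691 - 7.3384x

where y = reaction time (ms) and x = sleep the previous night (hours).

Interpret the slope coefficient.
An increase of one hour in sleep is associated with a 7.3384 ms decrease in predicted reaction time.

The slope β₁ = -7.3384 gives the rate at which the fitted reaction time changes with sleep.

Interpretation:
- Sleep up by 1 hour → predicted reaction time decreases by 7.3384 ms
- This is a linear approximation: the same per-unit change is assumed across the whole observed x range

The intercept β₀ = 365.5691 is the predicted reaction time when sleep = 0; since the smallest observed x is 4.23, this is an extrapolation and mainly anchors the line.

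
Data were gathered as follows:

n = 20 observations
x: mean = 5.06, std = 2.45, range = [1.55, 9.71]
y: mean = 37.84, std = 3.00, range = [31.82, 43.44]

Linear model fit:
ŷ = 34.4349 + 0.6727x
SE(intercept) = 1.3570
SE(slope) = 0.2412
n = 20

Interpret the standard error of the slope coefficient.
SE(β̂₁) = 0.2412 is the estimated standard deviation of the slope estimate across repeated samples; relative to β̂₁ = 0.6727 that is 35.9%, a moderately precise estimate.

What SE measures:
- The standard error quantifies the sampling variability of the coefficient estimate
- It is the estimated standard deviation of β̂₁ across hypothetical repeated samples of the same size
- Smaller SE → more precise estimate

Relative precision:
- SE / |β̂₁| = 0.2412 / 0.6727 = 35.9%
- Rule of thumb (under 20%: precise; 20% to under 50%: moderately precise; 50% or more: imprecise) → moderately precise

Link to interval estimation: a confidence interval for β₁ is β̂₁ ± t* × 0.2412, so SE sets the half-width per unit of t*.

What drives SE(β̂₁): larger n (here n = 20) → smaller SE; more residual scatter → larger SE.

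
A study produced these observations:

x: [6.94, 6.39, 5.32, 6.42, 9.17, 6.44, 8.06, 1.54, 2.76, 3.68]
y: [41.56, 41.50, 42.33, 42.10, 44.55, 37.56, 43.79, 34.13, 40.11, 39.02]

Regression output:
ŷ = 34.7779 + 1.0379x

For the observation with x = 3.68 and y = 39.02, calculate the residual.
Residual = 0.4226

The residual is the difference between the actual value and the predicted value:

Residual = y - ŷ

Step 1: Calculate predicted value
ŷ = 34.7779 + 1.0379 × 3.68
ŷ = 38.5974

Step 2: Calculate residual
Residual = 39.02 - 38.5974
Residual = 0.4226

The residual is positive, so the observed y = 39.02 sits above the regression line (the line underestimates it by 0.4226).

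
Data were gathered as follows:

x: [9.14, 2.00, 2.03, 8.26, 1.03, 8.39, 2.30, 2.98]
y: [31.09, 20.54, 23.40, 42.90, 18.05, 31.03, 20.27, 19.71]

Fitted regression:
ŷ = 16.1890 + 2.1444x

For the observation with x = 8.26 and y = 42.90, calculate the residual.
Residual = 8.9983

The residual is the difference between the actual value and the predicted value:

Residual = y - ŷ

Step 1: Calculate predicted value
ŷ = 16.1890 + 2.1444 × 8.26
ŷ = 33.9017

Step 2: Calculate residual
Residual = 42.90 - 33.9017
Residual = 8.9983

Interpretation: the model underestimates the actual value by 8.9983 at this point (positive residual → observation lies above the fitted line).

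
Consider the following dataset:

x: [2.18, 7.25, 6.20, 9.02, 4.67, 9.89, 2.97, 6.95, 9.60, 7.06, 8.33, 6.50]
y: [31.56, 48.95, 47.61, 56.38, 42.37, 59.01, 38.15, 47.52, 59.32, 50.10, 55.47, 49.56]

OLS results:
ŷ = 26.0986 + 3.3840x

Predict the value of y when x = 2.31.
ŷ = 33.9156

x = 2.31 lies inside the observed range [2.18, 9.89], so the fitted equation applies directly:

ŷ = 26.0986 + 3.3840 × 2.31
ŷ = 26.0986 + 7.8170
ŷ = 33.9156

This is a point prediction; actual observations scatter around it by roughly the residual standard deviation.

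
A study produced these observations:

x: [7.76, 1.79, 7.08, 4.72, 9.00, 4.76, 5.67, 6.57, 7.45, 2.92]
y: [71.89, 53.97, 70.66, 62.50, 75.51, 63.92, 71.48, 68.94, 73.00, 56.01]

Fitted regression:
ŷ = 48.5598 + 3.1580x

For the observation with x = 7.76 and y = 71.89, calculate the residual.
Residual = -1.1759

The residual is the difference between the actual value and the predicted value:

Residual = y - ŷ

Step 1: Calculate predicted value
ŷ = 48.5598 + 3.1580 × 7.76
ŷ = 73.0659

Step 2: Calculate residual
Residual = 71.89 - 73.0659
Residual = -1.1759

The residual is negative, so the observed y = 71.89 sits below the regression line (the line overestimates it by 1.1759).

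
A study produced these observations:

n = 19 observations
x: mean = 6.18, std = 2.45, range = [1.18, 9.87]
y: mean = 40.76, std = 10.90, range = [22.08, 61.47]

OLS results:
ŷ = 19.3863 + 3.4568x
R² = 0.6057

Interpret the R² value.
R² = 0.6057 means 60.57% of the variation in y is explained by the linear relationship with x. This indicates a moderate fit.

R² = 1 − SS_res/SS_tot compares the residual scatter to the total scatter of y about its mean.

Here R² = 0.6057:
- Explained: 60.57% of the variation in y
- Unexplained (residual): 100% − 60.57% = 39.43%
- Rule of thumb (below 0.3 weak; 0.3 to below 0.7 moderate; 0.7 and above strong) → moderate

Note: R² says nothing about causation, and a high R² does not by itself mean the linear form is appropriate — check the residuals.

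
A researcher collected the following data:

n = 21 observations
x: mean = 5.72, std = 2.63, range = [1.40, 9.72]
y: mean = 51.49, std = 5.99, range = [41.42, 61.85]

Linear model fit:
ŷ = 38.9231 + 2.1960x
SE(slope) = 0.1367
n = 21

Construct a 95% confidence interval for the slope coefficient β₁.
The 95% CI for β₁ is (1.9099, 2.4821)

Confidence interval for the slope:

The 95% CI for β₁ is: β̂₁ ± t*(α/2, n-2) × SE(β̂₁)

Step 1: Find critical t-value
- Confidence level = 0.95
- Degrees of freedom = n - 2 = 21 - 2 = 19
- t*(α/2, 19) = 2.0930

Step 2: Calculate margin of error
Margin = 2.0930 × 0.1367 = 0.2861

Step 3: Construct interval
CI = 2.1960 ± 0.2861
CI = (1.9099, 2.4821)

Interpretation: We are 95% confident that the true slope β₁ lies between 1.9099 and 2.4821.
Both endpoints are positive, so the data support a genuinely positive slope at this confidence level.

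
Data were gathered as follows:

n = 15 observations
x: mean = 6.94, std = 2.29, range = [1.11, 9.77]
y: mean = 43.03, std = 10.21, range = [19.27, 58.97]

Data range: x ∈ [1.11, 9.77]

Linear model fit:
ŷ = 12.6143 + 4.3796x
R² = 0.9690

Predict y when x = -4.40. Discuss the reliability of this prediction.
ŷ = -6.6559, but this is extrapolation (below the data range [1.11, 9.77]) and may be unreliable.

Prediction calculation:
ŷ = 12.6143 + 4.3796 × (-4.40)
ŷ = -6.6559

Reliability:
- Data range: x ∈ [1.11, 9.77]
- Prediction point: x = -4.40 is 5.51 units below the observed range → this is EXTRAPOLATION, not interpolation

Why that matters here:
- R² describes fit only over the sampled x values; it says nothing about behaviour beyond them
- Real relationships often flatten, saturate, or turn nonlinear at extremes
- There are no observations near this x to validate the fitted line there

A defensible statement: 'if the linear trend continued to x = -4.40, y would be about -6.6559' — the premise is untested.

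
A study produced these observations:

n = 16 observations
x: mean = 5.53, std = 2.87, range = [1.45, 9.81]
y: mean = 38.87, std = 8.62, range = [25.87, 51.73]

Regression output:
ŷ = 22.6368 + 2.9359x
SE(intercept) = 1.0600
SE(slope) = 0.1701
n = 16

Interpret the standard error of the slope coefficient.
The slope 2.9359 is pinned down to within about ±0.1701 (one SE) by these data — relative uncertainty 5.8%, i.e. precise.

SE(β̂₁) = s / √Sxx, where s is the residual standard deviation and Sxx = Σ(x − x̄)². It is the yardstick for how far β̂₁ = 2.9359 could plausibly be from the true slope.

Relative precision:
- SE / |β̂₁| = 0.1701 / 2.9359 = 5.8%
- Rule of thumb (under 20%: precise; 20% to under 50%: moderately precise; 50% or more: imprecise) → precise

Link to the t-test: t = β̂₁ / SE(β̂₁) = 2.9359 / 0.1701 = 17.2598, the statistic for H₀: β₁ = 0.

What drives SE(β̂₁): more residual scatter → larger SE; wider spread of x values → smaller SE; larger n (here n = 16) → smaller SE.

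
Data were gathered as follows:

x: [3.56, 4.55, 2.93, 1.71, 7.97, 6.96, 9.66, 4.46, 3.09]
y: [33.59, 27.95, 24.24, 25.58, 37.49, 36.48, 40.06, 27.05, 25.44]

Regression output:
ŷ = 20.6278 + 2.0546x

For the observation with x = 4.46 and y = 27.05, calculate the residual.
Residual = -2.7413

The residual is the difference between the actual value and the predicted value:

Residual = y - ŷ

Step 1: Calculate predicted value
ŷ = 20.6278 + 2.0546 × 4.46
ŷ = 29.7913

Step 2: Calculate residual
Residual = 27.05 - 29.7913
Residual = -2.7413

Sign check: y < ŷ, so the point is below the line and the fit overestimates here.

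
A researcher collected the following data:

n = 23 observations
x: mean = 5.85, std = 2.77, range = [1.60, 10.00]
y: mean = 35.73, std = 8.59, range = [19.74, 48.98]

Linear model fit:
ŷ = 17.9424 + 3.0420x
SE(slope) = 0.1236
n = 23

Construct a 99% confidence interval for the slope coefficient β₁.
The 99% CI for β₁ is (2.6920, 3.3920)

Confidence interval for the slope:

The 99% CI for β₁ is: β̂₁ ± t*(α/2, n-2) × SE(β̂₁)

Step 1: Find critical t-value
- Confidence level = 0.99
- Degrees of freedom = n - 2 = 23 - 2 = 21
- t*(α/2, 21) = 2.8314

Step 2: Calculate margin of error
Margin = 2.8314 × 0.1236 = 0.3500

Step 3: Construct interval
CI = 3.0420 ± 0.3500
CI = (2.6920, 3.3920)

Interpretation: We are 99% confident that the true slope β₁ lies between 2.6920 and 3.3920.
The interval does not include 0, suggesting a significant linear relationship.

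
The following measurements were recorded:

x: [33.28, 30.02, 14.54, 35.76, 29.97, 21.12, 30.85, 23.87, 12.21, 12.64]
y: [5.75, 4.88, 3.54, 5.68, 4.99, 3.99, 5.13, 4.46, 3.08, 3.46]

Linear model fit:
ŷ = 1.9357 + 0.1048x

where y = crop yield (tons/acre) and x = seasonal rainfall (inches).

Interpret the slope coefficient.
For each additional inch of rainfall, predicted crop yield increases by approximately 0.1048 tons/acre.

β₁ = 0.1048 is the change in predicted crop yield (tons/acre) per additional inch of rainfall.

Interpretation:
- Rainfall up by 1 inch → predicted crop yield increases by 0.1048 tons/acre
- The effect is assumed constant over the observed range of x (linearity)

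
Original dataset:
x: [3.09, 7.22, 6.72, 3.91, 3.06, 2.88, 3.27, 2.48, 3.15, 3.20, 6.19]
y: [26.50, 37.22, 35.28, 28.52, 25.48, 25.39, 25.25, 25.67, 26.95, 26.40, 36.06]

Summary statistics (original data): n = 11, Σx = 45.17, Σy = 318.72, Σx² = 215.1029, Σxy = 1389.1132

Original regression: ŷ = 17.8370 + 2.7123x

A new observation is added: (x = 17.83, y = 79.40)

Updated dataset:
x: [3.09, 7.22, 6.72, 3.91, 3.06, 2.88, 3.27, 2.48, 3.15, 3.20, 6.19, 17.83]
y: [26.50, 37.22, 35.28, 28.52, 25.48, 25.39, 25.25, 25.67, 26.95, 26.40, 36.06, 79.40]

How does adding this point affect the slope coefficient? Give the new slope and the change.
The slope changes from 2.7123 to 3.5335 (change of +0.8212, or +30.3%).

x = 17.83 lies well outside the original x-range [2.48, 7.22] (x̄ ≈ 4.11), so this observation has high leverage and can move the slope substantially.

Step 1: Update the sums with the new point (n goes from 11 to 12)
Σx  = 45.17 + 17.83 = 63.00
Σy  = 318.72 + 79.40 = 398.12
Σx² = 215.1029 + 17.83² = 215.1029 + 317.9089 = 533.0118
Σxy = 1389.1132 + 17.83×79.40 = 1389.1132 + 1415.7020 = 2804.8152

Step 2: Recompute the slope with b₁ = (nΣxy − ΣxΣy) / (nΣx² − (Σx)²)
Numerator   = 12×2804.8152 − 63.00×398.12 = 33657.7824 − 25081.5600 = 8576.2224
Denominator = 12×533.0118 − 63.00² = 6396.1416 − 3969.0000 = 2427.1416
b₁(new) = 8576.2224 / 2427.1416 = 3.5335

(Same formula on the original sums: (11×1389.1132 − 45.17×318.72) / (11×215.1029 − 45.17²) = 883.6628 / 325.8030 = 2.7123, matching the given fit.)

Step 3: Change in slope
Δβ₁ = 3.5335 − 2.7123 = +0.8212
Relative change = +0.8212 / 2.7123 × 100% = +30.3%
→ the slope increases when the point is added.

Because the point sits above the extension of the original line at a high-leverage x, it tilts the fit up.
In practice: investigate whether it comes from the same population as the rest of the sample; examine leverage (hᵢ) and Cook's distance rather than deleting it automatically.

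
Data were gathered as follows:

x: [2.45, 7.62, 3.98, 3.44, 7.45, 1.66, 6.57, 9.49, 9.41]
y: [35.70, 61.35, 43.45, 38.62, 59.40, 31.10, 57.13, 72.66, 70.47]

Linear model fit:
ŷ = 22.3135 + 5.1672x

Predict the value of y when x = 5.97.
ŷ = 53.1617

To predict y for x = 5.97, substitute into the regression equation:

ŷ = 22.3135 + 5.1672 × 5.97
ŷ = 22.3135 + 30.8482
ŷ = 53.1617

This is a point prediction; actual observations scatter around it by roughly the residual standard deviation.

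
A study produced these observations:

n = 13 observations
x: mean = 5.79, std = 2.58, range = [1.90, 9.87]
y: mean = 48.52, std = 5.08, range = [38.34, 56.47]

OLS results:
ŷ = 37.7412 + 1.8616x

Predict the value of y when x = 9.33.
ŷ = 55.1099

x = 9.33 lies inside the observed range [1.90, 9.87], so the fitted equation applies directly:

ŷ = 37.7412 + 1.8616 × 9.33
ŷ = 37.7412 + 17.3687
ŷ = 55.1099

This is the fitted mean response at that x — an individual observation would come with a wider prediction interval.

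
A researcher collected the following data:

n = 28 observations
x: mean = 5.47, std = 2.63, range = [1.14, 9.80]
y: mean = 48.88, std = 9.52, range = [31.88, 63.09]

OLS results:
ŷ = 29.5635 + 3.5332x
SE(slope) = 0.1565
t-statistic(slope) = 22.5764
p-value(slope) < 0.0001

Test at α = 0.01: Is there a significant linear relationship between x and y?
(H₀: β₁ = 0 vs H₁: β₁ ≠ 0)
Since p-value < 0.0001 < α = 0.01, reject H₀ — the slope is significantly different from 0.

Hypothesis test for the slope coefficient:

H₀: β₁ = 0 (no linear relationship)
H₁: β₁ ≠ 0 (linear relationship exists)

Test statistic: t = β̂₁ / SE(β̂₁) = 3.5332 / 0.1565 = 22.5764

p < 0.0001: how often a slope estimate this far from 0 (in SE units) would arise by chance if β₁ were truly 0.

Decision rule: reject H₀ if p-value < α.
p-value < 0.0001 < α = 0.01 → reject H₀.

Conclusion: the linear association between x and y is significant at the 1% level.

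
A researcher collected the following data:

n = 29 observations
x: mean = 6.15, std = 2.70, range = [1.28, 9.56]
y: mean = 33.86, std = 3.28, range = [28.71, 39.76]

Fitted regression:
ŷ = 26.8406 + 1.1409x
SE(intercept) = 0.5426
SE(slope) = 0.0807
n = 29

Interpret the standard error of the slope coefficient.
The slope 1.1409 is pinned down to within about ±0.0807 (one SE) by these data — relative uncertainty 7.1%, i.e. precise.

What SE measures:
- The standard error quantifies the sampling variability of the coefficient estimate
- It is the estimated standard deviation of β̂₁ across hypothetical repeated samples of the same size
- Smaller SE → more precise estimate

Relative precision:
- SE / |β̂₁| = 0.0807 / 1.1409 = 7.1%
- Rule of thumb (under 20%: precise; 20% to under 50%: moderately precise; 50% or more: imprecise) → precise

Link to interval estimation: a confidence interval for β₁ is β̂₁ ± t* × 0.0807, so SE sets the half-width per unit of t*.

What drives SE(β̂₁): more residual scatter → larger SE; larger n (here n = 29) → smaller SE; wider spread of x values → smaller SE.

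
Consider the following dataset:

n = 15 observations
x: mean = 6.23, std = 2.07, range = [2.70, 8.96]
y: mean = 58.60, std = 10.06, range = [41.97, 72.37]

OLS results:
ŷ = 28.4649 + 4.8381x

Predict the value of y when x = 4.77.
ŷ = 51.5426

To predict y for x = 4.77, substitute into the regression equation:

ŷ = 28.4649 + 4.8381 × 4.77
ŷ = 28.4649 + 23.0777
ŷ = 51.5426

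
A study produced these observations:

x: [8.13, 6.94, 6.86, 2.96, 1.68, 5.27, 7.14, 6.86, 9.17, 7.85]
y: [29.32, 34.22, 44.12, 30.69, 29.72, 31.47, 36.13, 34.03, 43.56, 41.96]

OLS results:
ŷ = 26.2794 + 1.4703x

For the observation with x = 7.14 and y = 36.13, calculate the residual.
Residual = -0.6473

The residual is the difference between the actual value and the predicted value:

Residual = y - ŷ

Step 1: Calculate predicted value
ŷ = 26.2794 + 1.4703 × 7.14
ŷ = 36.7773

Step 2: Calculate residual
Residual = 36.13 - 36.7773
Residual = -0.6473

The residual is negative, so the observed y = 36.13 sits below the regression line (the line overestimates it by 0.6473).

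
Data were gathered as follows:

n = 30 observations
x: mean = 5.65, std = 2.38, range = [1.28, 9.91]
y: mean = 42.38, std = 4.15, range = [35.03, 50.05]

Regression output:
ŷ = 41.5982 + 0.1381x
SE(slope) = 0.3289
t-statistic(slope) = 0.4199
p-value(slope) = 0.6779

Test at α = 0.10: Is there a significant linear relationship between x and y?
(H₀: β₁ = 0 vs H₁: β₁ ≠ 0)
p-value = 0.6779 ≥ α = 0.10, so we fail to reject H₀. The relationship is not significant.

Hypothesis test for the slope coefficient:

H₀: β₁ = 0 (no linear relationship)
H₁: β₁ ≠ 0 (linear relationship exists)

Test statistic: t = β̂₁ / SE(β̂₁) = 0.1381 / 0.3289 = 0.4199

The p-value (0.6779) is the probability, under H₀, of a t-statistic at least as extreme as |t| = 0.4199 (two-sided, df = n − 2 = 28).

Decision rule: reject H₀ if p-value < α.
p-value = 0.6779 ≥ α = 0.10 → fail to reject H₀.

Conclusion: the linear association between x and y is not significant at the 10% level.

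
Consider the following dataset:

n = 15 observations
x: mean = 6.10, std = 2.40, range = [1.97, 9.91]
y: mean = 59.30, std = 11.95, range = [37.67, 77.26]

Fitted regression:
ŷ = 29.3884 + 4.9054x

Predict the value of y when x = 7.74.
ŷ = 67.3562

To predict y for x = 7.74, substitute into the regression equation:

ŷ = 29.3884 + 4.9054 × 7.74
ŷ = 29.3884 + 37.9678
ŷ = 67.3562

This is a point prediction; actual observations scatter around it by roughly the residual standard deviation.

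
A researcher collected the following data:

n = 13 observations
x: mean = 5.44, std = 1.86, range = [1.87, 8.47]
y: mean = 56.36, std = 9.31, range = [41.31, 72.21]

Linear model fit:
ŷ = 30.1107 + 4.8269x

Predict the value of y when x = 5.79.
ŷ = 58.0585

Plug x = 5.79 into the fitted line:

ŷ = 30.1107 + 4.8269 × 5.79
ŷ = 30.1107 + 27.9478
ŷ = 58.0585

This is the fitted mean response at that x — an individual observation would come with a wider prediction interval.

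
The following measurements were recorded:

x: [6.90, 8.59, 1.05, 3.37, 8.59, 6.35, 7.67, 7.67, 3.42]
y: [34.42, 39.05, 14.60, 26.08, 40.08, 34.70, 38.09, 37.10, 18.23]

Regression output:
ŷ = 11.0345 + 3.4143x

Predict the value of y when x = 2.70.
ŷ = 20.2531

x = 2.70 lies inside the observed range [1.05, 8.59], so the fitted equation applies directly:

ŷ = 11.0345 + 3.4143 × 2.70
ŷ = 11.0345 + 9.2186
ŷ = 20.2531

This is the fitted mean response at that x — an individual observation would come with a wider prediction interval.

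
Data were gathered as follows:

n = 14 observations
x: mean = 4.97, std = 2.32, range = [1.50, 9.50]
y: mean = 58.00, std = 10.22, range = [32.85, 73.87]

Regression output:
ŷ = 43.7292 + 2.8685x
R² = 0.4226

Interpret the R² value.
About 42.26% of the variability in y is accounted for by the regression on x (R² = 0.4226) — a moderate linear fit.

R² = 1 − SS_res/SS_tot compares the residual scatter to the total scatter of y about its mean.

Here R² = 0.4226:
- Explained: 42.26% of the variation in y
- Unexplained (residual): 100% − 42.26% = 57.74%
- Rule of thumb (below 0.3 weak; 0.3 to below 0.7 moderate; 0.7 and above strong) → moderate

Note: R² never decreases when predictors are added, so it should not be used alone to compare models of different size.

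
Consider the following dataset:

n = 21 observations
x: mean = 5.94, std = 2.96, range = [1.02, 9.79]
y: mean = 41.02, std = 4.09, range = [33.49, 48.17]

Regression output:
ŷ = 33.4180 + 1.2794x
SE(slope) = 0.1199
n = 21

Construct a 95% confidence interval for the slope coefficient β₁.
The 95% CI for β₁ is (1.0284, 1.5304)

Confidence interval for the slope:

The 95% CI for β₁ is: β̂₁ ± t*(α/2, n-2) × SE(β̂₁)

Step 1: Find critical t-value
- Confidence level = 0.95
- Degrees of freedom = n - 2 = 21 - 2 = 19
- t*(α/2, 19) = 2.0930

Step 2: Calculate margin of error
Margin = 2.0930 × 0.1199 = 0.2510

Step 3: Construct interval
CI = 1.2794 ± 0.2510
CI = (1.0284, 1.5304)

Interpretation: We are 95% confident that the true slope β₁ lies between 1.0284 and 1.5304.
The interval does not include 0, suggesting a significant linear relationship.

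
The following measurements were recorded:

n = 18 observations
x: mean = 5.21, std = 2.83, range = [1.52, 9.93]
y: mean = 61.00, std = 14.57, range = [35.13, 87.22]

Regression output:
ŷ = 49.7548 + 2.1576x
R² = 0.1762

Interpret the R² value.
R² = 0.1762 means 17.62% of the variation in y is explained by the linear relationship with x. This indicates a weak fit.

The coefficient of determination R² is the fraction of the total variation in y that the fitted line accounts for.

Here R² = 0.1762:
- Explained: 17.62% of the variation in y
- Unexplained (residual): 100% − 17.62% = 82.38%
- Rule of thumb (below 0.3 weak; 0.3 to below 0.7 moderate; 0.7 and above strong) → weak

Calculation: R² = 1 − (SS_res / SS_tot), where SS_res is the sum of squared residuals and SS_tot the total sum of squares.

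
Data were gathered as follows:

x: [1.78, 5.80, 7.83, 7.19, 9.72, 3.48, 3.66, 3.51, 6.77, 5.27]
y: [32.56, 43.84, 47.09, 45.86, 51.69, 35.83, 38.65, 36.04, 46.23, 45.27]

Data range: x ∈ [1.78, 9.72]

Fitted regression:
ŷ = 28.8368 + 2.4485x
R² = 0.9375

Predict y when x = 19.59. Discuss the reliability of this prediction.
The equation gives ŷ = 76.8029; however x = 19.59 is 9.87 units above the observed range, so this extrapolated value should not be trusted.

Prediction calculation:
ŷ = 28.8368 + 2.4485 × 19.59
ŷ = 76.8029

Reliability:
- Data range: x ∈ [1.78, 9.72]
- Prediction point: x = 19.59 is 9.87 units above the observed range → this is EXTRAPOLATION, not interpolation

Why that matters here:
- Real relationships often flatten, saturate, or turn nonlinear at extremes
- The linear relationship may not hold outside the observed range

Report the number if required, but flag clearly that it is an extrapolation.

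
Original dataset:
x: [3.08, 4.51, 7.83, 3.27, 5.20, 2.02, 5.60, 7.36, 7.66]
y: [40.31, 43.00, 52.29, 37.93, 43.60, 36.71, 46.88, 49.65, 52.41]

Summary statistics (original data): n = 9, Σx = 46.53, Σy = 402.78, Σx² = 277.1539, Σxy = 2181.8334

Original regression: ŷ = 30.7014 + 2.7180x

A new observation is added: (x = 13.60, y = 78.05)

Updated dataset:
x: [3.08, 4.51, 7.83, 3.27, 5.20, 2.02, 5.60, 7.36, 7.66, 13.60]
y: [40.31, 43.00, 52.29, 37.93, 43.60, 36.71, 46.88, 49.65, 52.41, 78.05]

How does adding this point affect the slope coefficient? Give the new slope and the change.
New slope β₁ = 3.5015 versus 2.7180 before: a change of +0.7835 (+28.8%).

The new point has HIGH LEVERAGE: x = 13.60 is far from the original mean x̄ = 46.53/9 ≈ 5.17 (original range [2.02, 7.83]).

Step 1: Update the sums with the new point (n goes from 9 to 10)
Σx  = 46.53 + 13.60 = 60.13
Σy  = 402.78 + 78.05 = 480.83
Σx² = 277.1539 + 13.60² = 277.1539 + 184.9600 = 462.1139
Σxy = 2181.8334 + 13.60×78.05 = 2181.8334 + 1061.4800 = 3243.3134

Step 2: Recompute the slope with b₁ = (nΣxy − ΣxΣy) / (nΣx² − (Σx)²)
Numerator   = 10×3243.3134 − 60.13×480.83 = 32433.1340 − 28912.3079 = 3520.8261
Denominator = 10×462.1139 − 60.13² = 4621.1390 − 3615.6169 = 1005.5221
b₁(new) = 3520.8261 / 1005.5221 = 3.5015

(Same formula on the original sums: (9×2181.8334 − 46.53×402.78) / (9×277.1539 − 46.53²) = 895.1472 / 329.3442 = 2.7180, matching the given fit.)

Step 3: Change in slope
Δβ₁ = 3.5015 − 2.7180 = +0.7835
Relative change = +0.7835 / 2.7180 × 100% = +28.8%
→ the slope increases when the point is added.

Because the point sits above the extension of the original line at a high-leverage x, it tilts the fit up.
In practice: investigate whether it comes from the same population as the rest of the sample.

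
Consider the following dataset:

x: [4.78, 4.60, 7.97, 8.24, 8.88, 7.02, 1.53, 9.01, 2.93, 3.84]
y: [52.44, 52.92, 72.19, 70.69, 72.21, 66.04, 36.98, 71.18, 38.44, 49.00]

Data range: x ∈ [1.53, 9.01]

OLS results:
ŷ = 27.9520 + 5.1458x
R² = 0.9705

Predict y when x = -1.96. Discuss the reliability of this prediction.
The equation gives ŷ = 17.8662; however x = -1.96 is 3.49 units below the observed range, so this extrapolated value should not be trusted.

Prediction calculation:
ŷ = 27.9520 + 5.1458 × (-1.96)
ŷ = 17.8662

Reliability:
- Data range: x ∈ [1.53, 9.01]
- Prediction point: x = -1.96 is 3.49 units below the observed range → this is EXTRAPOLATION, not interpolation

Why that matters here:
- The standard error of prediction grows with (x − x̄)², and x = -1.96 is far from x̄ = 5.88
- The linear relationship may not hold outside the observed range
- Real relationships often flatten, saturate, or turn nonlinear at extremes

Report the number if required, but flag clearly that it is an extrapolation.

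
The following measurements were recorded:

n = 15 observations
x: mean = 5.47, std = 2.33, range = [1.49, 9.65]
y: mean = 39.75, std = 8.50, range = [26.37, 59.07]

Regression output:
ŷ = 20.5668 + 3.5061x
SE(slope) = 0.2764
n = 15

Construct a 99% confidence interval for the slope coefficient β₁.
The 99% CI for β₁ is (2.6735, 4.3387)

Confidence interval for the slope:

The 99% CI for β₁ is: β̂₁ ± t*(α/2, n-2) × SE(β̂₁)

Step 1: Find critical t-value
- Confidence level = 0.99
- Degrees of freedom = n - 2 = 15 - 2 = 13
- t*(α/2, 13) = 3.0123

Step 2: Calculate margin of error
Margin = 3.0123 × 0.2764 = 0.8326

Step 3: Construct interval
CI = 3.5061 ± 0.8326
CI = (2.6735, 4.3387)

Interpretation: intervals built this way capture the true β₁ in 99% of repeated samples; here the plausible range for the per-unit effect of x on y is 2.6735 to 4.3387.
Both endpoints are positive, so the data support a genuinely positive slope at this confidence level.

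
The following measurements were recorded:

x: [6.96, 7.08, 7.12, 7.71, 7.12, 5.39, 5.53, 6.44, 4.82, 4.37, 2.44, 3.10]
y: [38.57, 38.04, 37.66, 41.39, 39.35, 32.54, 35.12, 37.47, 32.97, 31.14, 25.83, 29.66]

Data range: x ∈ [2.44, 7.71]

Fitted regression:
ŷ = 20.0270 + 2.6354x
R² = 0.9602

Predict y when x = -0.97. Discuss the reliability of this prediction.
ŷ = 17.4707, but this is extrapolation (below the data range [2.44, 7.71]) and may be unreliable.

Prediction calculation:
ŷ = 20.0270 + 2.6354 × (-0.97)
ŷ = 17.4707

Reliability:
- Data range: x ∈ [2.44, 7.71]
- Prediction point: x = -0.97 is 3.41 units below the observed range → this is EXTRAPOLATION, not interpolation

Why that matters here:
- There are no observations near this x to validate the fitted line there
- The linear relationship may not hold outside the observed range

Report the number if required, but flag clearly that it is an extrapolation.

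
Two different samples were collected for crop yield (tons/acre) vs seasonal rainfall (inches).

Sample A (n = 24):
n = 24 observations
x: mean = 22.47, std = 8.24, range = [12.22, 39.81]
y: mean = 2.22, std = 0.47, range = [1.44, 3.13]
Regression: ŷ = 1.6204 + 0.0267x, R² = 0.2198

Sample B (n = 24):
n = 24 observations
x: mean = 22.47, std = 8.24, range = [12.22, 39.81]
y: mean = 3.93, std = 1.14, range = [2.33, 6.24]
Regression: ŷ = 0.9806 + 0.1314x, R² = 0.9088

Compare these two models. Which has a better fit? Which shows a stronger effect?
Model B has the better fit (R² = 0.9088 vs 0.2198). Model B shows the stronger effect (|β₁| = 0.1314 vs 0.0267).

Model Comparison:

Goodness of fit (R²):
- Model A: R² = 0.2198 → 21.98% of variance in crop yield explained
- Model B: R² = 0.9088 → 90.88% of variance in crop yield explained
- 0.9088 > 0.2198 → Model B has the better fit

Strength of effect — compare |β₁|:
- Model A: β₁ = 0.0267 → predicted crop yield rises 0.0267 tons/acre per additional inch of rainfall
- Model B: β₁ = 0.1314 → predicted crop yield rises 0.1314 tons/acre per additional inch of rainfall
- |0.0267| < |0.1314| → Model B shows the stronger marginal effect

Notes:
- A better fit (higher R²) doesn't necessarily mean a more important relationship.
- R² measures how tightly points cluster around the line; β₁ measures how steep the line is — they answer different questions.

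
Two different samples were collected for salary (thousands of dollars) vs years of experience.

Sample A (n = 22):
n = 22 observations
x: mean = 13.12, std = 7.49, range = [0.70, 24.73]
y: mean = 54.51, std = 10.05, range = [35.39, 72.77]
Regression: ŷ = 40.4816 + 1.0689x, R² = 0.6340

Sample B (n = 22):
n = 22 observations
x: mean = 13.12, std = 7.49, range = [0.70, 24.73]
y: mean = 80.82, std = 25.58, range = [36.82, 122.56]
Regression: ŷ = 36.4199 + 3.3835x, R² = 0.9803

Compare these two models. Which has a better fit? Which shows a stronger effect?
Model B has the better fit (R² = 0.9803 vs 0.6340). Model B shows the stronger effect (|β₁| = 3.3835 vs 1.0689).

Model Comparison:

Which explains more variance? (R²)
- Model A: R² = 0.6340 → 63.40% of variance in salary explained
- Model B: R² = 0.9803 → 98.03% of variance in salary explained
- 0.9803 > 0.6340 → Model B has the better fit

Strength of effect — compare |β₁|:
- Model A: β₁ = 1.0689 → predicted salary rises 1.0689 thousand dollars per additional year of experience
- Model B: β₁ = 3.3835 → predicted salary rises 3.3835 thousand dollars per additional year of experience
- |1.0689| < |3.3835| → Model B shows the stronger marginal effect

Note: A better fit (higher R²) doesn't necessarily mean a more important relationship.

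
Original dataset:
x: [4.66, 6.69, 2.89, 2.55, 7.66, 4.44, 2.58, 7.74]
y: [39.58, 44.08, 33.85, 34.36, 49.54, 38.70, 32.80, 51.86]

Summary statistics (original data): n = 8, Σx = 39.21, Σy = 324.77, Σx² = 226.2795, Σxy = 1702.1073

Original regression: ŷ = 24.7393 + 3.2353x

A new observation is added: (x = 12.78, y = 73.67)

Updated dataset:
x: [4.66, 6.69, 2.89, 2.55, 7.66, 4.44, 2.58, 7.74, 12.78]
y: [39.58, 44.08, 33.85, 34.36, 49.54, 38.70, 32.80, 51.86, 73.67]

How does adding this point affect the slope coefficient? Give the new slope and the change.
The slope changes from 3.2353 to 3.8302 (change of +0.5949, or +18.4%).

The new point has HIGH LEVERAGE: x = 12.78 is far from the original mean x̄ = 39.21/8 ≈ 4.90 (original range [2.55, 7.74]).

Step 1: Update the sums with the new point (n goes from 8 to 9)
Σx  = 39.21 + 12.78 = 51.99
Σy  = 324.77 + 73.67 = 398.44
Σx² = 226.2795 + 12.78² = 226.2795 + 163.3284 = 389.6079
Σxy = 1702.1073 + 12.78×73.67 = 1702.1073 + 941.5026 = 2643.6099

Step 2: Recompute the slope with b₁ = (nΣxy − ΣxΣy) / (nΣx² − (Σx)²)
Numerator   = 9×2643.6099 − 51.99×398.44 = 23792.4891 − 20714.8956 = 3077.5935
Denominator = 9×389.6079 − 51.99² = 3506.4711 − 2702.9601 = 803.5110
b₁(new) = 3077.5935 / 803.5110 = 3.8302

(Same formula on the original sums: (8×1702.1073 − 39.21×324.77) / (8×226.2795 − 39.21²) = 882.6267 / 272.8119 = 3.2353, matching the given fit.)

Step 3: Change in slope
Δβ₁ = 3.8302 − 3.2353 = +0.5949
Relative change = +0.5949 / 3.2353 × 100% = +18.4%
→ the slope increases when the point is added.

A high-leverage point only changes the slope if it is off the original line; here y = 73.67 is above the original trend, so the slope increases.
In practice: check such a point for data-entry or measurement error; investigate whether it comes from the same population as the rest of the sample.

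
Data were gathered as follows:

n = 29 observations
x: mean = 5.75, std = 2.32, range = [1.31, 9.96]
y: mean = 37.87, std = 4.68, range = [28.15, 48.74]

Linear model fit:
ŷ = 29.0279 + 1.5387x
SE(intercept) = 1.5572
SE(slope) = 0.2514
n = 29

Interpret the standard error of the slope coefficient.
SE(β̂₁) = 0.2514 is the estimated standard deviation of the slope estimate across repeated samples; relative to β̂₁ = 1.5387 that is 16.3%, a precise estimate.

What SE measures:
- The standard error quantifies the sampling variability of the coefficient estimate
- It is the estimated standard deviation of β̂₁ across hypothetical repeated samples of the same size
- Smaller SE → more precise estimate

Relative precision:
- SE / |β̂₁| = 0.2514 / 1.5387 = 16.3%
- Rule of thumb (under 20%: precise; 20% to under 50%: moderately precise; 50% or more: imprecise) → precise

Link to interval estimation: a confidence interval for β₁ is β̂₁ ± t* × 0.2514, so SE sets the half-width per unit of t*.

What drives SE(β̂₁): more residual scatter → larger SE.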